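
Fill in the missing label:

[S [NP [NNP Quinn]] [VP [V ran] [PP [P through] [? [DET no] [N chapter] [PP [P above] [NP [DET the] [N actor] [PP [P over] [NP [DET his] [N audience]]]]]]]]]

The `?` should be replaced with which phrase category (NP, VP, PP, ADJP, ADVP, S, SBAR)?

NP

Looking at what the `?` directly dominates — DET 'no', N 'chapter', PP — this is a noun phrase (NP).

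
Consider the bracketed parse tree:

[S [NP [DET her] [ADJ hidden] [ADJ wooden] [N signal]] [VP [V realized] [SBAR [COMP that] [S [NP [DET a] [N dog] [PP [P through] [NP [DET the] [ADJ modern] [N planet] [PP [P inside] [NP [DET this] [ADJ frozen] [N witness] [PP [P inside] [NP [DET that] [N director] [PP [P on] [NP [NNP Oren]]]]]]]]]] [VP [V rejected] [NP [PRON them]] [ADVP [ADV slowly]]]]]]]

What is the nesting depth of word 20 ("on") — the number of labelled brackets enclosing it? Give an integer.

13

Counting open brackets not yet closed at "on": [S [VP [SBAR [S [NP [PP [NP [PP [NP [PP [NP [PP [P = 13.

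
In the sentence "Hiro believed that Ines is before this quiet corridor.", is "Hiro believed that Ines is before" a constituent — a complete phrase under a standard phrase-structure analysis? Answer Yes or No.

No

The sequence begins inside the noun phrase "Hiro" and ends inside the verb phrase "believed that Ines is before this quiet corridor"; it crosses a phrase boundary, so no single node in the tree spans exactly those words.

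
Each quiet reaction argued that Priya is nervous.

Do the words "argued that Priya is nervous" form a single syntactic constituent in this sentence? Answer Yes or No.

These words form the whole verb phrase headed by "argued", so yes — one constituent.

Yes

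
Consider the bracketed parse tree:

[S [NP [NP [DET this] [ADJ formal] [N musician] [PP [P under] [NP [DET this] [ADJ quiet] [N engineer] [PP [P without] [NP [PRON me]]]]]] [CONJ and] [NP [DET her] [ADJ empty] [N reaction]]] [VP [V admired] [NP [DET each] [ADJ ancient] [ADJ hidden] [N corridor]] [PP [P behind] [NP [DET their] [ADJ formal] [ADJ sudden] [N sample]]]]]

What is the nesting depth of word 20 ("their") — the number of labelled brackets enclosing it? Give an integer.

5

Counting open brackets not yet closed at "their": [S [VP [PP [NP [DET = 5.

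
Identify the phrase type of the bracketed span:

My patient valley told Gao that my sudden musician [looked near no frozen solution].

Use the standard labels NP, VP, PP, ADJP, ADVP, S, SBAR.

VP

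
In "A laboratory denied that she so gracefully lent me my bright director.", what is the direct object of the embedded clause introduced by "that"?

Within the embedded clause introduced by "that", the direct object of "lent" is "my bright director".

my bright director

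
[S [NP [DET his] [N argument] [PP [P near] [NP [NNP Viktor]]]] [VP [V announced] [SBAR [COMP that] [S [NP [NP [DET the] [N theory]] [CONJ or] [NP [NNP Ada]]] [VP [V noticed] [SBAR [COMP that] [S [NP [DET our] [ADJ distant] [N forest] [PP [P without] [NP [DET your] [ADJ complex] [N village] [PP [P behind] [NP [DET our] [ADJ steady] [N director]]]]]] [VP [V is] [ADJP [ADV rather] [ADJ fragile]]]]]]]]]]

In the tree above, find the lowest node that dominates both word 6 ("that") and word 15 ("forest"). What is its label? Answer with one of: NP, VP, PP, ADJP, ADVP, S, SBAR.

SBAR

Both words fall inside [SBAR that the theory or Ada noticed that our distant forest without your complex village behind our steady director is rather fragile] (words 6–26), and no smaller constituent contains them both. Label: SBAR.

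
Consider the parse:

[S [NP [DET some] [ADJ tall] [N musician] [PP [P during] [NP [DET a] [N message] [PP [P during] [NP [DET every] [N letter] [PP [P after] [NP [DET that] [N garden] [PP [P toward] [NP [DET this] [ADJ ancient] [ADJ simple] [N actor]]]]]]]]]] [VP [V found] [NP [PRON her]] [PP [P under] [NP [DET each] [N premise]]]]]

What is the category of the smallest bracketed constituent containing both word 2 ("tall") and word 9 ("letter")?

Word 2 lies under S → NP → ADJ; word 9 lies under S → NP → PP → NP → PP → NP → N. The lowest shared node is the NP.

NP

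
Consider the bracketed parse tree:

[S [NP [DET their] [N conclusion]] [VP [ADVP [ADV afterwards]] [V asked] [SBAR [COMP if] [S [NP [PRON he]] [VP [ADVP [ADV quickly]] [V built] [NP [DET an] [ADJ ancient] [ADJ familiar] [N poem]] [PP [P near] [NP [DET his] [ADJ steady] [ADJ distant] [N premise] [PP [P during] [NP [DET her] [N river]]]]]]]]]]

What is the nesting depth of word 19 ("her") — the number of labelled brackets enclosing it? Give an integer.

10

Path from the root down to the word: S → VP → SBAR → S → VP → PP → NP → PP → NP → DET. That is 10 enclosing brackets.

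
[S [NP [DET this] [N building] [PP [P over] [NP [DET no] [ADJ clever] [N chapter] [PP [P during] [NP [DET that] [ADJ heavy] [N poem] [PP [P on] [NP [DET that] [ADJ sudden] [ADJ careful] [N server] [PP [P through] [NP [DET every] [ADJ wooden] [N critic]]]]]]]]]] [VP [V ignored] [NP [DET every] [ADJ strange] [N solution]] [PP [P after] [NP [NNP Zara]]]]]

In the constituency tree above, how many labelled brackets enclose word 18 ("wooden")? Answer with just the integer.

11

Counting open brackets not yet closed at "wooden": [S [NP [PP [NP [PP [NP [PP [NP [PP [NP [ADJ = 11.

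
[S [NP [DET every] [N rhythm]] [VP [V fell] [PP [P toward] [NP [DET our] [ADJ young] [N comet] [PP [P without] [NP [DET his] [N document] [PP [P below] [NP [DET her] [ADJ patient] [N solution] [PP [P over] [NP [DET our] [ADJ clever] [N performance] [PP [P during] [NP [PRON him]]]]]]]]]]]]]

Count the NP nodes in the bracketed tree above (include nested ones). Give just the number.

6

The NP constituents are: [NP every rhythm]; [NP our young comet without his document below her patient solution over our clever performance during him]; [NP his document below her patient solution over our clever performance during him]; [NP her patient solution over our clever performance during him]; [NP our clever performance during him]; [NP him]. Total: 6.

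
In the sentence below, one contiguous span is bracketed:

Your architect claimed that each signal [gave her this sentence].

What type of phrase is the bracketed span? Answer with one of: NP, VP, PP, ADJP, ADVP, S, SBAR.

VP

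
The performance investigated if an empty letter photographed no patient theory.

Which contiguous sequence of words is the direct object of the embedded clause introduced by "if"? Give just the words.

Within the embedded clause introduced by "if", the direct object of "photographed" is "no patient theory".

no patient theory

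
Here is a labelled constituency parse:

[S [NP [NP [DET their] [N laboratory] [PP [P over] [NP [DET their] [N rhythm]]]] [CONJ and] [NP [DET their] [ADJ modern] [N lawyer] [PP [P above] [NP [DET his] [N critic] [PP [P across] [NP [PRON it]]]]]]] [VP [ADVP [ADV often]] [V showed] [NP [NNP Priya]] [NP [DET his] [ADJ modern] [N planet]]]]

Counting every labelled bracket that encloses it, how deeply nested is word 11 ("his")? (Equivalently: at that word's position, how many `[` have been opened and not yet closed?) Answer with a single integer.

6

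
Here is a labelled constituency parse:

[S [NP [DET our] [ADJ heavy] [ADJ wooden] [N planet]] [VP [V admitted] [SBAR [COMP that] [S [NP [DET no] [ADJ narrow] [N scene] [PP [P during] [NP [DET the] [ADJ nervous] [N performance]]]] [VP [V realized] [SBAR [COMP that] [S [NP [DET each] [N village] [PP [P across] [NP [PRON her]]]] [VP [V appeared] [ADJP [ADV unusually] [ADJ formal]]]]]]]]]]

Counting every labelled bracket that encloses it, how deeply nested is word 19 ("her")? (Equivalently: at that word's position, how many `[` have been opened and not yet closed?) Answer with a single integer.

Counting open brackets not yet closed at "her": [S [VP [SBAR [S [VP [SBAR [S [NP [PP [NP [PRON = 11.

11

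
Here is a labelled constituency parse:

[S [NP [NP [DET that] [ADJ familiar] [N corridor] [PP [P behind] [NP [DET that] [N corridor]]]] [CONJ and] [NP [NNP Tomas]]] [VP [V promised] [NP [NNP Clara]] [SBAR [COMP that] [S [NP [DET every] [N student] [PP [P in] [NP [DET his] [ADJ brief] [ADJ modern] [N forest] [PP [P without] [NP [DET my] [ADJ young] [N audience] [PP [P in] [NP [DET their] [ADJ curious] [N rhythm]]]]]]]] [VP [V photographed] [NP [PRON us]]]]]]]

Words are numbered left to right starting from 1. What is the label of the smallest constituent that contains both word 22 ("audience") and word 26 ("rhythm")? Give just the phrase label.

NP

The smallest bracket enclosing both words is [NP my young audience in their curious rhythm], so the label is NP.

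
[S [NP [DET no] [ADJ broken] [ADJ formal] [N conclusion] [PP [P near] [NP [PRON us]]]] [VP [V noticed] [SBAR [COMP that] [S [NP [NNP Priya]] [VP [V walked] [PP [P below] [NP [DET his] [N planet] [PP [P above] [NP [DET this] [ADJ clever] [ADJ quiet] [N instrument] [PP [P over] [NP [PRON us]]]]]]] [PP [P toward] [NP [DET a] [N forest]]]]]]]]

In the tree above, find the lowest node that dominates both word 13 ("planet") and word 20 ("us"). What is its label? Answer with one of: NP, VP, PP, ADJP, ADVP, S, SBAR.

The smallest bracket enclosing both words is [NP his planet above this clever quiet instrument over us], so the label is NP.

NP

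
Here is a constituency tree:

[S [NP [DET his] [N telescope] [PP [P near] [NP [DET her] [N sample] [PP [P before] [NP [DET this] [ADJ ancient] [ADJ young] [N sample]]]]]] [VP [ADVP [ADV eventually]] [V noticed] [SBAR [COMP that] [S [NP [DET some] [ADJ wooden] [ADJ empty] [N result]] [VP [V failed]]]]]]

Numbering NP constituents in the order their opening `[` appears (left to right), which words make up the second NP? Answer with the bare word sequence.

her sample before this ancient young sample

Opening `[NP` markers occur at word positions 1, 4, 7, 14; the second of these opens the constituent [NP her sample before this ancient young sample].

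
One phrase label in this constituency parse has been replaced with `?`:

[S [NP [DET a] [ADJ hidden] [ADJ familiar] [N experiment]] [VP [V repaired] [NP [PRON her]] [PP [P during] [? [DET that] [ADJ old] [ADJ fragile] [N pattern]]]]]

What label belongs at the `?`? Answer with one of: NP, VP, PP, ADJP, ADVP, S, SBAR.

Looking at what the `?` directly dominates — DET 'that', ADJ 'old', ADJ 'fragile', N 'pattern' — this is a noun phrase (NP).

NP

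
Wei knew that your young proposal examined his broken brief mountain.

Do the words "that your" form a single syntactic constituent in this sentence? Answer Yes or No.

No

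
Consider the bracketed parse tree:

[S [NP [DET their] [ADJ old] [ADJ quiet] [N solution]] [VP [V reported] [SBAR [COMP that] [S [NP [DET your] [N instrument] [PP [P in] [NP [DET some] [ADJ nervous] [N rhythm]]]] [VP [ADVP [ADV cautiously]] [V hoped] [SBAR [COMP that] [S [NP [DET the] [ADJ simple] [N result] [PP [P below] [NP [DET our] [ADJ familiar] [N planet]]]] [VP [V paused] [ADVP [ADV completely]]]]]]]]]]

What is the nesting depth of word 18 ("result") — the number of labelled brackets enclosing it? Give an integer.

Counting open brackets not yet closed at "result": [S [VP [SBAR [S [VP [SBAR [S [NP [N = 9.

9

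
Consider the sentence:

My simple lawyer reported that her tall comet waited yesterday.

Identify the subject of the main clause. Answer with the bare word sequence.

my simple lawyer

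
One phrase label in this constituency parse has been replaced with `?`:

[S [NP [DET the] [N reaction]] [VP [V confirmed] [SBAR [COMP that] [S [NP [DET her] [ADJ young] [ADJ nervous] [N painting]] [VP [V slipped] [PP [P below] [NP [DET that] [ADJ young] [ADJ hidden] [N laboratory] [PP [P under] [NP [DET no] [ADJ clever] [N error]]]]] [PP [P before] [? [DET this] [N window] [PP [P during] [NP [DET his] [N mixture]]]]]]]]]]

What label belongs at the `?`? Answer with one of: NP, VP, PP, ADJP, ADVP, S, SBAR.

NP

Looking at what the `?` directly dominates — DET 'this', N 'window', PP — this is a noun phrase (NP).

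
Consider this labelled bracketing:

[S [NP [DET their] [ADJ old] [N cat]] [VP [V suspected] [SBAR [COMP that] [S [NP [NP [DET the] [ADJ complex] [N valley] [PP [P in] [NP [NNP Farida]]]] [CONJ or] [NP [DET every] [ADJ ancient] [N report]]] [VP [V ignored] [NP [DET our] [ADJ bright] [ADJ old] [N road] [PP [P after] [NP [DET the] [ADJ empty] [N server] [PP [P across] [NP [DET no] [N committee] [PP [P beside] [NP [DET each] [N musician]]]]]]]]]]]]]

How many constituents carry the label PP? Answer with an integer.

Listing each PP by its span: [PP in Farida]; [PP after the empty server across no committee beside each musician]; [PP across no committee beside each musician]; [PP beside each musician] — that makes 4.

4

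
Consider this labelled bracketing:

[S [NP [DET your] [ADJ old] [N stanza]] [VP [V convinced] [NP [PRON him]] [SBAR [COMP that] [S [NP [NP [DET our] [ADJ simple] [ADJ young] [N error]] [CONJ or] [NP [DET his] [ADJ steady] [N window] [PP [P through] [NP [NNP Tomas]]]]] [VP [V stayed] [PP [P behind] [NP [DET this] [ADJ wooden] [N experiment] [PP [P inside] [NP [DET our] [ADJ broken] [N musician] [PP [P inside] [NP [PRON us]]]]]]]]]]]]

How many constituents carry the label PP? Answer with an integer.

4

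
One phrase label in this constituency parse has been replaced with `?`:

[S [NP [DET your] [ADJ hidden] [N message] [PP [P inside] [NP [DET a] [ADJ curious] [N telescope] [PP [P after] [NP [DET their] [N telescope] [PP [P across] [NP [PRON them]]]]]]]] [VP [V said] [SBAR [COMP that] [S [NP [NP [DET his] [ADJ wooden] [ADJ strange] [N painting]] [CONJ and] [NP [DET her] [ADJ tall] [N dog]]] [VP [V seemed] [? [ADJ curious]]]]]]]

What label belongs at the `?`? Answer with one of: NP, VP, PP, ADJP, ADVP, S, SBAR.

ADJP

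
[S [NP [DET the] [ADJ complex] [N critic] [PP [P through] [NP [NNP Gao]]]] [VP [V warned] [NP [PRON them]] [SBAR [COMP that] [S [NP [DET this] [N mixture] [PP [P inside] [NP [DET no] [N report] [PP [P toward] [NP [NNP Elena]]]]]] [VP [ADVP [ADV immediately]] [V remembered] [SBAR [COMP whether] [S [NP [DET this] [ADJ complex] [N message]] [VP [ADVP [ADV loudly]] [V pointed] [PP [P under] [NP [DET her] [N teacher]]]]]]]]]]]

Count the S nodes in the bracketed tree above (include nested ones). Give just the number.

3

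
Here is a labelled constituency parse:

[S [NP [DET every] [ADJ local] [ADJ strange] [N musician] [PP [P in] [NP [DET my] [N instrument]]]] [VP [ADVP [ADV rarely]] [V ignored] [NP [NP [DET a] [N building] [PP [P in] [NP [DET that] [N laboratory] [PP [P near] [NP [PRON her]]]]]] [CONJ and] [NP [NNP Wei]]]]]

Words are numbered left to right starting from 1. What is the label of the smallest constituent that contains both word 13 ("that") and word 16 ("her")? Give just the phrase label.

The smallest bracket enclosing both words is [NP that laboratory near her], so the label is NP.

NP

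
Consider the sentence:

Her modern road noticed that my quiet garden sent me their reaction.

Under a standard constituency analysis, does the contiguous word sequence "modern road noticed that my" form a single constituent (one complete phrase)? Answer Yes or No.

The sequence begins inside the noun phrase "her modern road" and ends inside the verb phrase "noticed that my quiet garden sent me their reaction"; it crosses a phrase boundary, so no single node in the tree spans exactly those words.

No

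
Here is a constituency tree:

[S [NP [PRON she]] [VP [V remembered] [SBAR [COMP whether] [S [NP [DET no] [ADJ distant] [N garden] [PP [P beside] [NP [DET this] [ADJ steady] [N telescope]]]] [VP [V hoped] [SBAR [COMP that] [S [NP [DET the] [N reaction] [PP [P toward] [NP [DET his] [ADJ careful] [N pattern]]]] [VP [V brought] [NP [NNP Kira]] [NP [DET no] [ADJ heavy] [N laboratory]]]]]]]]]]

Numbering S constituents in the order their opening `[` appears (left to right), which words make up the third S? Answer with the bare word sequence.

the reaction toward his careful pattern brought Kira no heavy laboratory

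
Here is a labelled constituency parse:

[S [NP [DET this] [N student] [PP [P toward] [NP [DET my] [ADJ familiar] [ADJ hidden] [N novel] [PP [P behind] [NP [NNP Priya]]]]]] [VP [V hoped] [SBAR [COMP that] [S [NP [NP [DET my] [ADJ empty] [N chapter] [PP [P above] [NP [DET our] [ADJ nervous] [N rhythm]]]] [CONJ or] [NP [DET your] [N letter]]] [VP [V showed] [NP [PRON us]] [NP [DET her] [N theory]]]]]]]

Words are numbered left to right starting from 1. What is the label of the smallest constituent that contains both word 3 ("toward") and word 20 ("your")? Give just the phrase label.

Word 3 lies under S → NP → PP → P; word 20 lies under S → VP → SBAR → S → NP → NP → DET. The lowest shared node is the S.

S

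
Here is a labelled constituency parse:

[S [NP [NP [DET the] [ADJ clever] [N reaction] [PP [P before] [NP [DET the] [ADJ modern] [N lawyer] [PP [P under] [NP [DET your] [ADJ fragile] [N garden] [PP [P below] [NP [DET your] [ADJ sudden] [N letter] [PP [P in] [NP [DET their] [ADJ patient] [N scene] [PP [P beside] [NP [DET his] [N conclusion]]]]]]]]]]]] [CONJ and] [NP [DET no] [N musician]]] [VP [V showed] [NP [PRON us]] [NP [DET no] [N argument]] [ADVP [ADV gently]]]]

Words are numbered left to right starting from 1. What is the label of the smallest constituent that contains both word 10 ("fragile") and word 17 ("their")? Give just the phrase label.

Both words fall inside [NP your fragile garden below your sudden letter in their patient scene beside his conclusion] (words 9–22), and no smaller constituent contains them both. Label: NP.

NP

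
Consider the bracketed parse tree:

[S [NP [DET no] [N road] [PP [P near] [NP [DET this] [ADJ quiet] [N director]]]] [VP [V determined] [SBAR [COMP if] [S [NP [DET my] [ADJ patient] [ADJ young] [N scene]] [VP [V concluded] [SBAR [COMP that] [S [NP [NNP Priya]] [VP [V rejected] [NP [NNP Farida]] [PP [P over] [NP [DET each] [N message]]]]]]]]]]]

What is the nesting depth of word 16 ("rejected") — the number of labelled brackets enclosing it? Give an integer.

9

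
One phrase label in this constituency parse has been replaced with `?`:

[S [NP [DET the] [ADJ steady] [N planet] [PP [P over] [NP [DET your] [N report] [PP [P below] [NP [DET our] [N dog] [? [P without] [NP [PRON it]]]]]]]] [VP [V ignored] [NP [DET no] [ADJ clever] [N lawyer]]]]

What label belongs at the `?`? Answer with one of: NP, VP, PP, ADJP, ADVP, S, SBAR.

Looking at what the `?` directly dominates — P 'without', NP — this is a prepositional phrase (PP).

PP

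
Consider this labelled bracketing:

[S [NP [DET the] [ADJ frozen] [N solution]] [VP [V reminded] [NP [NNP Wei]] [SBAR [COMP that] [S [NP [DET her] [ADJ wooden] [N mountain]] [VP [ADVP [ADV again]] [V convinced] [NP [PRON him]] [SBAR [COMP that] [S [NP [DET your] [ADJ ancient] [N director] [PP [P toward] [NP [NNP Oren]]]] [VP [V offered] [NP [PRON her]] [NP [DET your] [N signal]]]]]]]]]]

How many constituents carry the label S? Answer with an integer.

Listing each S by its span: [S the frozen solution reminded Wei that her wooden mountain again convinced him that your ancient director toward Oren offered her your signal]; [S her wooden mountain again convinced him that your ancient director toward Oren offered her your signal]; [S your ancient director toward Oren offered her your signal] — that makes 3.

3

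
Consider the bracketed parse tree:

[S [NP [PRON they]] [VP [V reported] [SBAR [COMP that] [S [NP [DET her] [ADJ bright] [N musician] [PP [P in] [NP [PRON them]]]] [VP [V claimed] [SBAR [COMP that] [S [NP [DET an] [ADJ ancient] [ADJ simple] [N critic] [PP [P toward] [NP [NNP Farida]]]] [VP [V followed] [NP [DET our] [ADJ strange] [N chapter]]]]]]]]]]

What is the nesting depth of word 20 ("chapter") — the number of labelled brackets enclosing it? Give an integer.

10

The word sits inside N, which is inside NP, inside VP, inside S, inside SBAR, inside VP, inside S, inside SBAR, inside VP, inside S — 10 brackets in all.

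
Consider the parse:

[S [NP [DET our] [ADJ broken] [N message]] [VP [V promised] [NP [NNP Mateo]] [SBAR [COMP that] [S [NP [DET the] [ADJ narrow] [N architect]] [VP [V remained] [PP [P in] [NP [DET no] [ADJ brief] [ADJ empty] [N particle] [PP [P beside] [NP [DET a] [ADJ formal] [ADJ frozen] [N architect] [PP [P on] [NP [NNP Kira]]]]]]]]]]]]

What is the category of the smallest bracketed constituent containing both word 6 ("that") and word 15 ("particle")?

SBAR

Both words fall inside [SBAR that the narrow architect remained in no brief empty particle beside a formal frozen architect on Kira] (words 6–22), and no smaller constituent contains them both. Label: SBAR.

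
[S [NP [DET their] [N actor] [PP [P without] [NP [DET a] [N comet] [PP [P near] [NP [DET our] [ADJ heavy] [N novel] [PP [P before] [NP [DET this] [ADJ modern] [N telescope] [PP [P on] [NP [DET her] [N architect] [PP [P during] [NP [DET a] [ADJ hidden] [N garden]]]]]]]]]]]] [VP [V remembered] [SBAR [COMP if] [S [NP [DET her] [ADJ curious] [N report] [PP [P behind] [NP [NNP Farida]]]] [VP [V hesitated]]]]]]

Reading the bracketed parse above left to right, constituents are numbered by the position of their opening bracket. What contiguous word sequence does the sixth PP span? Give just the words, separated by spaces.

behind Farida

The PP opening brackets appear, in order, over: "without a comet near our heavy novel before this modern telescope on her architect during a hidden garden"; "near our heavy novel before this modern telescope on her architect during a hidden garden"; "before this modern telescope on her architect during a hidden garden"; "on her architect during a hidden garden"; "during a hidden garden"; "behind Farida". The sixth one spans "behind Farida".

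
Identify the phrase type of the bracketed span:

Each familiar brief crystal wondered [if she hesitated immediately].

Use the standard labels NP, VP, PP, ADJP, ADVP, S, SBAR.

SBAR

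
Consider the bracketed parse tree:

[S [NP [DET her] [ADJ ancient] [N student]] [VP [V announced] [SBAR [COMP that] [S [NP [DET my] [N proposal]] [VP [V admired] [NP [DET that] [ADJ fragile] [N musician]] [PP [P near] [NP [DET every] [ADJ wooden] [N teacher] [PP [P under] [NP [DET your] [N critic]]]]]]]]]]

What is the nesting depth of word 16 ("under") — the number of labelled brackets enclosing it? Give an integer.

Counting open brackets not yet closed at "under": [S [VP [SBAR [S [VP [PP [NP [PP [P = 9.

9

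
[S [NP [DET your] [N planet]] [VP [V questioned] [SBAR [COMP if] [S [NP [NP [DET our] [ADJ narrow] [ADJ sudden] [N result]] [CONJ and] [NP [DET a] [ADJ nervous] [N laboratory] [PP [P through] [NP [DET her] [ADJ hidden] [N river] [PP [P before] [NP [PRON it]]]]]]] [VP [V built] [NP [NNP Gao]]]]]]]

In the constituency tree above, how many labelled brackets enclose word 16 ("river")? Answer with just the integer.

9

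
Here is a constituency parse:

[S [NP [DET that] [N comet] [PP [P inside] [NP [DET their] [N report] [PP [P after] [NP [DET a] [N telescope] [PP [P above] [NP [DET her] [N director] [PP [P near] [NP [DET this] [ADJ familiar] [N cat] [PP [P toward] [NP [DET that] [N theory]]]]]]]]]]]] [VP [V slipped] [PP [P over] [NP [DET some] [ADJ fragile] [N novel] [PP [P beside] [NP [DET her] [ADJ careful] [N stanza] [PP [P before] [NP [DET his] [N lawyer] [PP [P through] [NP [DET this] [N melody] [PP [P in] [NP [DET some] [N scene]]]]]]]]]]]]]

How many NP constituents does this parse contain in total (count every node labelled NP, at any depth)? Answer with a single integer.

Listing each NP by its span: [NP that comet inside their report after a telescope above her director near this familiar cat toward that theory]; [NP their report after a telescope above her director near this familiar cat toward that theory]; [NP a telescope above her director near this familiar cat toward that theory]; [NP her director near this familiar cat toward that theory]; [NP this familiar cat toward that theory]; [NP that theory] … — that makes 11.

11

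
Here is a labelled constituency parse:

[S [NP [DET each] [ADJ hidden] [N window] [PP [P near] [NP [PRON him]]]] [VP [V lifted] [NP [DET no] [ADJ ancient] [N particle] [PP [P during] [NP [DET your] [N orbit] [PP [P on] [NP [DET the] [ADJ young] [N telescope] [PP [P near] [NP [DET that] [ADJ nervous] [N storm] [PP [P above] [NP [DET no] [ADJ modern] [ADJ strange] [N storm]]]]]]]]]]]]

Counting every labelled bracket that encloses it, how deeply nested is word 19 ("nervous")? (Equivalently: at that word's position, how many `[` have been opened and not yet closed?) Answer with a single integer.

10

Counting open brackets not yet closed at "nervous": [S [VP [NP [PP [NP [PP [NP [PP [NP [ADJ = 10.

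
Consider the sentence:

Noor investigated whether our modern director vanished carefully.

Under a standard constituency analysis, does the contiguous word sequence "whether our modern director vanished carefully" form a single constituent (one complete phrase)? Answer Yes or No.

Yes

These words form the whole subordinate clause headed by "whether", so yes — one constituent.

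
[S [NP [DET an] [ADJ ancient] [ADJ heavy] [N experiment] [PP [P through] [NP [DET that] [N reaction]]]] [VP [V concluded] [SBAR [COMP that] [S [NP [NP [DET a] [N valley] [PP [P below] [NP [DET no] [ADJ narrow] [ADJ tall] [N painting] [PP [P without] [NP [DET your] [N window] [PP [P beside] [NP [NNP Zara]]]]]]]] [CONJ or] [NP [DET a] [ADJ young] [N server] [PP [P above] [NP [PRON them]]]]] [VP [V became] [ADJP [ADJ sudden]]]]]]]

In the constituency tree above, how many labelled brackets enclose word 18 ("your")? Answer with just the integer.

11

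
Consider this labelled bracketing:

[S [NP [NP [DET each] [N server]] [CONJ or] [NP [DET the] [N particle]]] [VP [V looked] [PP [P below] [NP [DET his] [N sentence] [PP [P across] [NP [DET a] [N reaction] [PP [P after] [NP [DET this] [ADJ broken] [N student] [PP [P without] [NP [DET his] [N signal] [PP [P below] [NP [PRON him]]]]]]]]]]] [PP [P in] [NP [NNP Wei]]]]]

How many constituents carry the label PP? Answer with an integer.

Scanning left to right, an opening `[PP` appears at word positions 7, 10, 13, 17, 20, 22 — 6 in total.

6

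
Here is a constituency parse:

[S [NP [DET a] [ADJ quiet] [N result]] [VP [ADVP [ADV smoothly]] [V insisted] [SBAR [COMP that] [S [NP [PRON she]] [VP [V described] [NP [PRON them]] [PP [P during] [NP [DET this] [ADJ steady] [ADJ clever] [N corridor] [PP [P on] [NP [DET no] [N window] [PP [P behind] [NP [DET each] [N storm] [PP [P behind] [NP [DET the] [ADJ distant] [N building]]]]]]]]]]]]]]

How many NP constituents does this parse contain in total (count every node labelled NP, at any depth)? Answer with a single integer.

Listing each NP by its span: [NP a quiet result]; [NP she]; [NP them]; [NP this steady clever corridor on no window behind each storm behind the distant building]; [NP no window behind each storm behind the distant building]; [NP each storm behind the distant building] … — that makes 7.

7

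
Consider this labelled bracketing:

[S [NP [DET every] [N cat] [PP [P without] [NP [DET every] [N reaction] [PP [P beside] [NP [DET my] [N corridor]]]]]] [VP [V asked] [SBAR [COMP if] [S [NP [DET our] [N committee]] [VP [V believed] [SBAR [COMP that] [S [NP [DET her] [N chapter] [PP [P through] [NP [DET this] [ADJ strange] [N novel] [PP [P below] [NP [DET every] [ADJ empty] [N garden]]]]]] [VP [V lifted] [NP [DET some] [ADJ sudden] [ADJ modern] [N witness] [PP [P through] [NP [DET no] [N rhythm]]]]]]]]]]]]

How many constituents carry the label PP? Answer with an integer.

Listing each PP by its span: [PP without every reaction beside my corridor]; [PP beside my corridor]; [PP through this strange novel below every empty garden]; [PP below every empty garden]; [PP through no rhythm] — that makes 5.

5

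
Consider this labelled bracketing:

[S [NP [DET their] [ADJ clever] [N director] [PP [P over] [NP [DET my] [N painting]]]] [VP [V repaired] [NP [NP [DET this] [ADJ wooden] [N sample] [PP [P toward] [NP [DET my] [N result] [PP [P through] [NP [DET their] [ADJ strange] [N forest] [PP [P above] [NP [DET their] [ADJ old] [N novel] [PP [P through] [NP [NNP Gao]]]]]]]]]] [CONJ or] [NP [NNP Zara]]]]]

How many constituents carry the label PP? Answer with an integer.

5

Scanning left to right, an opening `[PP` appears at word positions 4, 11, 14, 18, 22 — 5 in total.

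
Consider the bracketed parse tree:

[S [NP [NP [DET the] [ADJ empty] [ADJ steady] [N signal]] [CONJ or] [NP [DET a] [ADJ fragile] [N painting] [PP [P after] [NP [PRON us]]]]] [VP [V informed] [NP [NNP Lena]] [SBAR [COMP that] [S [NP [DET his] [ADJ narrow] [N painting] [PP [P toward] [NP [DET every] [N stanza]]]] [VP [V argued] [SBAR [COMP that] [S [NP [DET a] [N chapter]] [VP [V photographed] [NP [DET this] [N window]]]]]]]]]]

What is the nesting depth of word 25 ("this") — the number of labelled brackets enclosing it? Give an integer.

10

The word sits inside DET, which is inside NP, inside VP, inside S, inside SBAR, inside VP, inside S, inside SBAR, inside VP, inside S — 10 brackets in all.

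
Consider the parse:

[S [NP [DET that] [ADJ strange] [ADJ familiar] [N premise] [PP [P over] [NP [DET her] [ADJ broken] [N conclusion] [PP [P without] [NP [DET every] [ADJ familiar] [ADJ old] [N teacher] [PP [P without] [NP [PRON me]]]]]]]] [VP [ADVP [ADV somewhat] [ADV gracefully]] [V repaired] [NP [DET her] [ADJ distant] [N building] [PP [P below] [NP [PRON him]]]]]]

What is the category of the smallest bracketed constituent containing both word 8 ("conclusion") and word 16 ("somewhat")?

The smallest bracket enclosing both words is [S that strange familiar premise over her broken conclusion without every familiar old teacher without me somewhat gracefully repaired her distant building below him], so the label is S.

S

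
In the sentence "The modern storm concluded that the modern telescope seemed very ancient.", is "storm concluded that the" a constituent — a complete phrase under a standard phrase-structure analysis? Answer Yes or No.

No

The smallest constituent containing the whole sequence is the clause [S the modern storm concluded that the modern telescope seemed very ancient], but the sequence is only part of it — it straddles the boundary between noun phrase "the modern storm" and verb phrase "concluded that the modern telescope seemed very ancient".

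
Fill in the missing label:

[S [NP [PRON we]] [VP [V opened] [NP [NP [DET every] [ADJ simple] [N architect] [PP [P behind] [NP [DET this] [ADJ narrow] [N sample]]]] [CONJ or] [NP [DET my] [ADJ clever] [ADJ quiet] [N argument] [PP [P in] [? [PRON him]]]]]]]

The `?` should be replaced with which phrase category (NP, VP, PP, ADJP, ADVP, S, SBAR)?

NP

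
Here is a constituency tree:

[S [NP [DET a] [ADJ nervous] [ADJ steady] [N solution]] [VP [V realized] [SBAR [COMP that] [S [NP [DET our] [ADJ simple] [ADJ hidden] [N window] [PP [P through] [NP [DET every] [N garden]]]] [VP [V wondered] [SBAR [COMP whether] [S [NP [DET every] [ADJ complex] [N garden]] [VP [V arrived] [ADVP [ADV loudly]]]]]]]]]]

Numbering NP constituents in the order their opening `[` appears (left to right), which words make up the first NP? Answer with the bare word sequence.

a nervous steady solution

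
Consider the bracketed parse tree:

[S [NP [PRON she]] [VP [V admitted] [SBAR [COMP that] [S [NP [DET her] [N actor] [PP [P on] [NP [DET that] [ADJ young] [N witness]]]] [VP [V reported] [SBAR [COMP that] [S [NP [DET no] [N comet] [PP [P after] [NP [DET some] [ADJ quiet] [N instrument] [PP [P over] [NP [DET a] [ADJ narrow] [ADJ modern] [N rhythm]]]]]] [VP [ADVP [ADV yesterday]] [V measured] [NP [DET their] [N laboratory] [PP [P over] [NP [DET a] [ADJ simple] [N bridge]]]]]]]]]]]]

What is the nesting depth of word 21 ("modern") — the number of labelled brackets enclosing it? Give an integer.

13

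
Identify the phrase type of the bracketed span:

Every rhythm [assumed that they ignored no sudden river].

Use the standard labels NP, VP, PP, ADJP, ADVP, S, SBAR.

VP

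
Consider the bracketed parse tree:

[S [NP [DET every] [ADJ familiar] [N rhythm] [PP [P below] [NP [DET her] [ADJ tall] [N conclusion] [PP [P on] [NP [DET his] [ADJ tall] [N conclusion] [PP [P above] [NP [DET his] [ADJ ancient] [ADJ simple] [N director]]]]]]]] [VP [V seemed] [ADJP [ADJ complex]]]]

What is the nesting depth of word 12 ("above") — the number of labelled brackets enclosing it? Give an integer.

8

Path from the root down to the word: S → NP → PP → NP → PP → NP → PP → P. That is 8 enclosing brackets.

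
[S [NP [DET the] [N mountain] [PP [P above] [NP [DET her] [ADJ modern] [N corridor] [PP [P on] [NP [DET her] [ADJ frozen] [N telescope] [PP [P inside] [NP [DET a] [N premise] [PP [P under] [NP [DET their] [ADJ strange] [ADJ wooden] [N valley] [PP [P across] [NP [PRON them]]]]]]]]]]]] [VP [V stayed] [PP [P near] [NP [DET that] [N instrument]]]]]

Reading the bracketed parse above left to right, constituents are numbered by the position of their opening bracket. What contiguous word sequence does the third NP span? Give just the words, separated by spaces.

her frozen telescope inside a premise under their strange wooden valley across them

Opening `[NP` markers occur at word positions 1, 4, 8, 12, 15, 20, 23; the third of these opens the constituent [NP her frozen telescope inside a premise under their strange wooden valley across them].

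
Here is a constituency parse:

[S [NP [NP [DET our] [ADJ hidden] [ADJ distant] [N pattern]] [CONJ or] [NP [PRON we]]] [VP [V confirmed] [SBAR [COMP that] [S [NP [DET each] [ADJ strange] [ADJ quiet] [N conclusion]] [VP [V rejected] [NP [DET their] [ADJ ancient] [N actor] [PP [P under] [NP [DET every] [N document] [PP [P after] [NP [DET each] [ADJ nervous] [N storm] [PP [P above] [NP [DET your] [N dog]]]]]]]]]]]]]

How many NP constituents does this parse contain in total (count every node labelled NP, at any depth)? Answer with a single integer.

8

Listing each NP by its span: [NP our hidden distant pattern or we]; [NP our hidden distant pattern]; [NP we]; [NP each strange quiet conclusion]; [NP their ancient actor under every document after each nervous storm above your dog]; [NP every document after each nervous storm above your dog] … — that makes 8.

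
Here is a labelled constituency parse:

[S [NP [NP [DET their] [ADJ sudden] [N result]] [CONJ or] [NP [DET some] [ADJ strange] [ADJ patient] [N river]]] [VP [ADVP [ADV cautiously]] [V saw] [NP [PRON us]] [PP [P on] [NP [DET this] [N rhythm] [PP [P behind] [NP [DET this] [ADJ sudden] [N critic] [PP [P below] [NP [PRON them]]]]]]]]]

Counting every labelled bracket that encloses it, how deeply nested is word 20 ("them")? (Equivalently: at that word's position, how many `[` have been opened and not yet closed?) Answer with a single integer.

9

Counting open brackets not yet closed at "them": [S [VP [PP [NP [PP [NP [PP [NP [PRON = 9.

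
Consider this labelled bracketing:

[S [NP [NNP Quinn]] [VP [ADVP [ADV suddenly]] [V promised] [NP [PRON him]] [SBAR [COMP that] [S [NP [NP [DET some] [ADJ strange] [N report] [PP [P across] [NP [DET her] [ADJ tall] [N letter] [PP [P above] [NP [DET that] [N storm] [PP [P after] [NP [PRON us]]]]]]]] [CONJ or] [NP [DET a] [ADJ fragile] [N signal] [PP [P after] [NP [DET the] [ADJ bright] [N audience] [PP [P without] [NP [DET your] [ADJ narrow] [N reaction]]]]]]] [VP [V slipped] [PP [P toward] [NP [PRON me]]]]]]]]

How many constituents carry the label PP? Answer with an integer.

6

Scanning left to right, an opening `[PP` appears at word positions 9, 13, 16, 22, 26, 31 — 6 in total.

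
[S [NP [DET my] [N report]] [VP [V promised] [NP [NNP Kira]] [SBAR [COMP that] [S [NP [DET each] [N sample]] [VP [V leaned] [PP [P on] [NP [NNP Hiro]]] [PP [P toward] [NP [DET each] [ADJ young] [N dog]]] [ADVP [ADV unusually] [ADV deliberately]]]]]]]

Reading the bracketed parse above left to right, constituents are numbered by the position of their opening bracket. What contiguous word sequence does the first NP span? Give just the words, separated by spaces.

my report

The NP opening brackets appear, in order, over: "my report"; "Kira"; "each sample"; "Hiro"; "each young dog". The first one spans "my report".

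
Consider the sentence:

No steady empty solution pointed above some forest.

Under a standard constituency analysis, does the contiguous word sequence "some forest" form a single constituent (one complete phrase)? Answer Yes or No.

Yes

"some forest" is exactly the noun phrase [NP some forest], a complete constituent.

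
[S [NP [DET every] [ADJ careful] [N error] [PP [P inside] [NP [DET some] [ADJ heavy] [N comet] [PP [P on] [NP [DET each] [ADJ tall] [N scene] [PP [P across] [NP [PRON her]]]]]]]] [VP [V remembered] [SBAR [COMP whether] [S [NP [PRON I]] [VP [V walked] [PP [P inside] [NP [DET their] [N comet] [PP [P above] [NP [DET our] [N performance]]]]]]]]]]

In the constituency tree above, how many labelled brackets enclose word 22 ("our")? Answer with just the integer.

10

The word sits inside DET, which is inside NP, inside PP, inside NP, inside PP, inside VP, inside S, inside SBAR, inside VP, inside S — 10 brackets in all.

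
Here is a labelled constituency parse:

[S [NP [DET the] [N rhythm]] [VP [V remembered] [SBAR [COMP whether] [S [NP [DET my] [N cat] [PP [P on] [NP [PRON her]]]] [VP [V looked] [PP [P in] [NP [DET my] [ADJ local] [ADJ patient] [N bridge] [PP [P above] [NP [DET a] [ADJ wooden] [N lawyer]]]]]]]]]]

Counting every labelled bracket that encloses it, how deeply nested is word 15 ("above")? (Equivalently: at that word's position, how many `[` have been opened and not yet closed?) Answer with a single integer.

9

Path from the root down to the word: S → VP → SBAR → S → VP → PP → NP → PP → P. That is 9 enclosing brackets.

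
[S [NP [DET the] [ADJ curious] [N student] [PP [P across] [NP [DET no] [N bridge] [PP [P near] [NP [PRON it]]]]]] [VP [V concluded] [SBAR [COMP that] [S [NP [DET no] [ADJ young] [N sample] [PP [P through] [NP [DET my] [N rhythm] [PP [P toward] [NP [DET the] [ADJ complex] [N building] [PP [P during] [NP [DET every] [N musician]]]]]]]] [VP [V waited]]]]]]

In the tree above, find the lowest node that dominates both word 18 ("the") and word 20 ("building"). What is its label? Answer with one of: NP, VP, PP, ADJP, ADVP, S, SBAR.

NP

Both words fall inside [NP the complex building during every musician] (words 18–23), and no smaller constituent contains them both. Label: NP.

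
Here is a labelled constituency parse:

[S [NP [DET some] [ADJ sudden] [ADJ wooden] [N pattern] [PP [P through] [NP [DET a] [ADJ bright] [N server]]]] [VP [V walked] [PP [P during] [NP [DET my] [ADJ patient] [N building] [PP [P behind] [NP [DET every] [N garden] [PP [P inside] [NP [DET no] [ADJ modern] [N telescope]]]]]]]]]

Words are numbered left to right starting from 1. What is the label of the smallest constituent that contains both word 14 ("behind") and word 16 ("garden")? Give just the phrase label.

PP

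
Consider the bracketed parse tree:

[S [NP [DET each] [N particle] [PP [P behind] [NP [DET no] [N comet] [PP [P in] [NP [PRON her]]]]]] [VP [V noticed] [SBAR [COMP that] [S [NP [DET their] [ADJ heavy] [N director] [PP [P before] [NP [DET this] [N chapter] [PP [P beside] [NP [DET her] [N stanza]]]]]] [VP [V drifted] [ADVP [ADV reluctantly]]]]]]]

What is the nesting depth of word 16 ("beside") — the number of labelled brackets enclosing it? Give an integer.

Path from the root down to the word: S → VP → SBAR → S → NP → PP → NP → PP → P. That is 9 enclosing brackets.

9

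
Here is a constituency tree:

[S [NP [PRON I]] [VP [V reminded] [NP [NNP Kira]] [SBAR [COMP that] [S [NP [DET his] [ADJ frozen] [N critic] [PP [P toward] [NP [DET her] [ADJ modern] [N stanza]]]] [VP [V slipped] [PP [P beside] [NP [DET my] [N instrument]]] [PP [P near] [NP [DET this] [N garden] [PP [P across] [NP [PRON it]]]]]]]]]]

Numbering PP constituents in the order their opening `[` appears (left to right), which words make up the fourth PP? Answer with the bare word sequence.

across it

Opening `[PP` markers occur at word positions 8, 13, 16, 19; the fourth of these opens the constituent [PP across it].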